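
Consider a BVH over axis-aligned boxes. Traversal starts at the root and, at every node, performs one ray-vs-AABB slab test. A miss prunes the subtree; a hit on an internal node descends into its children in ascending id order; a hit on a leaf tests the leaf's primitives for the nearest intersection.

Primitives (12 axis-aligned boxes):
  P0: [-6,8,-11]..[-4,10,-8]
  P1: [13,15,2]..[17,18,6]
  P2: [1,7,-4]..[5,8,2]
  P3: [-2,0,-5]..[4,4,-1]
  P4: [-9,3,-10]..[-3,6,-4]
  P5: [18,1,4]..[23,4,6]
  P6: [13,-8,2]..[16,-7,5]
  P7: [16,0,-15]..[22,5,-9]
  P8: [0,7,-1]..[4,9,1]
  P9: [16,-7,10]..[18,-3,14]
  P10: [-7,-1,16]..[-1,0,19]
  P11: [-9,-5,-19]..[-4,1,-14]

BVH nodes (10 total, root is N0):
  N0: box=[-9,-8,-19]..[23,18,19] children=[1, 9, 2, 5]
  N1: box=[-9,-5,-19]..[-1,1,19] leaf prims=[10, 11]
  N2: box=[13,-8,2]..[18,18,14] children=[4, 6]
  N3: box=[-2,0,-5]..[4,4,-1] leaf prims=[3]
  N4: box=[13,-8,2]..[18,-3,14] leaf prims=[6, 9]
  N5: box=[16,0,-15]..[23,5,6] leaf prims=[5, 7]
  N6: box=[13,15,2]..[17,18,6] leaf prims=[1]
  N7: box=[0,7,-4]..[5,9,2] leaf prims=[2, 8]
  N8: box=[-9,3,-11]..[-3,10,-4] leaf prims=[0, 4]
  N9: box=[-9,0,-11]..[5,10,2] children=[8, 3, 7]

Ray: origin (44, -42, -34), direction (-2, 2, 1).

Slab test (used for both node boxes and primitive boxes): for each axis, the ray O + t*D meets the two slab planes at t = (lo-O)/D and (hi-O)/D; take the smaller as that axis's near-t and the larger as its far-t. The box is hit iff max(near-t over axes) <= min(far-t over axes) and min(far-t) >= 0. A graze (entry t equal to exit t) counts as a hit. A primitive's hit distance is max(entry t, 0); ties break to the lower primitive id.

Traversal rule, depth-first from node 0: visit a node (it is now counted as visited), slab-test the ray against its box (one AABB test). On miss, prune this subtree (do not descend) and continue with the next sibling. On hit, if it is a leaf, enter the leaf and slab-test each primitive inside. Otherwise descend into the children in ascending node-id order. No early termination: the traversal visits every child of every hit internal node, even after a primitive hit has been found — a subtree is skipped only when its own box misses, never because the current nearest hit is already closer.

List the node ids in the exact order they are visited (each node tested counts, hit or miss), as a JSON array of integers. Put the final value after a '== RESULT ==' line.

Walk:
N0 x:[21/2,53/2] y:[17,30] z:[15,53] -> hit [17,53/2], descend [1, 2, 5, 9]
  N1 x:[45/2,53/2] y:[37/2,43/2] z:[15,53] -> miss, prune
  N2 x:[13,31/2] y:[17,30] z:[36,48] -> miss, prune
  N5 x:[21/2,14] y:[21,47/2] z:[19,40] -> miss, prune
  N9 x:[39/2,53/2] y:[21,26] z:[23,36] -> hit [23,26], descend [3, 7, 8]
    N3 x:[20,23] y:[21,23] z:[29,33] -> miss, prune
    N7 x:[39/2,22] y:[49/2,51/2] z:[30,36] -> miss, prune
    N8 x:[47/2,53/2] y:[45/2,26] z:[23,30] -> hit [47/2,26] leaf, test {P0@t=25, P4@t=24}

order=[0, 1, 2, 5, 9, 3, 7, 8]  |boxes|=8  |leaves|=1  hit=P4

== RESULT ==
[0, 1, 2, 5, 9, 3, 7, 8]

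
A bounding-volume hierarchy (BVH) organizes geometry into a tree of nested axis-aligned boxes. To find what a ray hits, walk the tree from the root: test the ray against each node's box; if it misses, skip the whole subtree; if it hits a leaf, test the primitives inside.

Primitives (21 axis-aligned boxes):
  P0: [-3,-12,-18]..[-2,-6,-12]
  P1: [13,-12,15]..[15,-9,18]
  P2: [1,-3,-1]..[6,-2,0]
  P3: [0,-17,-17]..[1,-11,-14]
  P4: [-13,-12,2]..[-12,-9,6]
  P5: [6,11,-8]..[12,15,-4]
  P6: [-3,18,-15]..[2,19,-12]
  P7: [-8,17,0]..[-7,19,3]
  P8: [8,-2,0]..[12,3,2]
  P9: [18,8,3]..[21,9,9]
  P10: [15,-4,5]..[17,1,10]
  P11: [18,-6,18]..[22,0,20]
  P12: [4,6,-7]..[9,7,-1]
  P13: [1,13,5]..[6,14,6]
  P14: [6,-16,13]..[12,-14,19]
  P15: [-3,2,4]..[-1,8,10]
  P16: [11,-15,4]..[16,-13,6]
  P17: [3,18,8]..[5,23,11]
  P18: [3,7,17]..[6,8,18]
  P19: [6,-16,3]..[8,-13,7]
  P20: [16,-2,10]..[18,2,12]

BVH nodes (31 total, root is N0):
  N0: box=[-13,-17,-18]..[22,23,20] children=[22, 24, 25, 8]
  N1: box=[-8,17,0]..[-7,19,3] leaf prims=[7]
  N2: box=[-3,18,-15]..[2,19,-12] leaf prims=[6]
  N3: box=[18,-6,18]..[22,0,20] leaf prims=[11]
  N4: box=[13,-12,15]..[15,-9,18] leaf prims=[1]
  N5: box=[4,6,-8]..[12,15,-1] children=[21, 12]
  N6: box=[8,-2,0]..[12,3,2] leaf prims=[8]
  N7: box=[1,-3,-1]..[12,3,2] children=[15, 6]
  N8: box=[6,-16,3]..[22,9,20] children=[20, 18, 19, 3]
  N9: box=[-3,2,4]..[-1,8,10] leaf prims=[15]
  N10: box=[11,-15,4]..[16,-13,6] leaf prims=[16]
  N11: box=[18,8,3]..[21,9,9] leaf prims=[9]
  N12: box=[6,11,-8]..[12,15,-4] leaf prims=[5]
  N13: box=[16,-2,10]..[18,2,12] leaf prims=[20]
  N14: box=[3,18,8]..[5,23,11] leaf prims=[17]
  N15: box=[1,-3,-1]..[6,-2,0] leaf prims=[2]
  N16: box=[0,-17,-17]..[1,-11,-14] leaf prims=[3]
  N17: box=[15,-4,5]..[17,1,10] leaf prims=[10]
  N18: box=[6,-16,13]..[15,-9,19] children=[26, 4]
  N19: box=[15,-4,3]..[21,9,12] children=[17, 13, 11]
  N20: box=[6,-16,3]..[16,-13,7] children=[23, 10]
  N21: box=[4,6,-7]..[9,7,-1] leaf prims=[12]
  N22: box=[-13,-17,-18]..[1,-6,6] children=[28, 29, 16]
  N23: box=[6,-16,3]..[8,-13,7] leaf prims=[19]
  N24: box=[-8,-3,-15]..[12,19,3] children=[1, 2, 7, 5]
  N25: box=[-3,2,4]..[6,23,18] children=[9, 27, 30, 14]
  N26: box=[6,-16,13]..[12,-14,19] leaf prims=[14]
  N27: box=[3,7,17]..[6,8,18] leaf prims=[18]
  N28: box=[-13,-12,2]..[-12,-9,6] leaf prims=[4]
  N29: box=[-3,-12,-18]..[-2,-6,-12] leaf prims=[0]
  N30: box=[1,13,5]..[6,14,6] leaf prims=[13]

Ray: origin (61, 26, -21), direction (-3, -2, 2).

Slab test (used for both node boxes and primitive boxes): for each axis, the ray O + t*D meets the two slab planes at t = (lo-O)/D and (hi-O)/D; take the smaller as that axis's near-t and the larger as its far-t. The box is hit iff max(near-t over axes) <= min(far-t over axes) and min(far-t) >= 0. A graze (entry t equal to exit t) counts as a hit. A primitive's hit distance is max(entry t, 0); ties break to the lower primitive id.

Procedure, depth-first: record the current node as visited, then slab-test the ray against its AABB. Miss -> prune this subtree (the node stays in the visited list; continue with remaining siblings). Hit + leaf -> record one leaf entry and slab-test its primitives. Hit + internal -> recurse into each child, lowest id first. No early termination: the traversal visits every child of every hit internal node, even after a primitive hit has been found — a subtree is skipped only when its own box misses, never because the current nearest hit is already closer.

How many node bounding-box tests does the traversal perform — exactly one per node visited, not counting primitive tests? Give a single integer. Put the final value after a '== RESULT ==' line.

Walk:
N0 x:[13,74/3] y:[3/2,43/2] z:[3/2,41/2] -> hit [13,41/2], descend [8, 22, 24, 25]
  N8 x:[13,55/3] y:[17/2,21] z:[12,41/2] -> hit [13,55/3], descend [3, 18, 19, 20]
    N3 x:[13,43/3] y:[13,16] z:[39/2,41/2] -> miss, prune
    N18 x:[46/3,55/3] y:[35/2,21] z:[17,20] -> hit [35/2,55/3], descend [4, 26]
      N4 x:[46/3,16] y:[35/2,19] z:[18,39/2] -> miss, prune
      N26 x:[49/3,55/3] y:[20,21] z:[17,20] -> miss, prune
    N19 x:[40/3,46/3] y:[17/2,15] z:[12,33/2] -> hit [40/3,15], descend [11, 13, 17]
      N11 x:[40/3,43/3] y:[17/2,9] z:[12,15] -> miss, prune
      N13 x:[43/3,15] y:[12,14] z:[31/2,33/2] -> miss, prune
      N17 x:[44/3,46/3] y:[25/2,15] z:[13,31/2] -> hit [44/3,15] leaf, test {P10@t=44/3}
    N20 x:[15,55/3] y:[39/2,21] z:[12,14] -> miss, prune
  N22 x:[20,74/3] y:[16,43/2] z:[3/2,27/2] -> miss, prune
  N24 x:[49/3,23] y:[7/2,29/2] z:[3,12] -> miss, prune
  N25 x:[55/3,64/3] y:[3/2,12] z:[25/2,39/2] -> miss, prune

order=[0, 8, 3, 18, 4, 26, 19, 11, 13, 17, 20, 22, 24, 25]  |boxes|=14  |leaves|=1  hit=P10

== RESULT ==
14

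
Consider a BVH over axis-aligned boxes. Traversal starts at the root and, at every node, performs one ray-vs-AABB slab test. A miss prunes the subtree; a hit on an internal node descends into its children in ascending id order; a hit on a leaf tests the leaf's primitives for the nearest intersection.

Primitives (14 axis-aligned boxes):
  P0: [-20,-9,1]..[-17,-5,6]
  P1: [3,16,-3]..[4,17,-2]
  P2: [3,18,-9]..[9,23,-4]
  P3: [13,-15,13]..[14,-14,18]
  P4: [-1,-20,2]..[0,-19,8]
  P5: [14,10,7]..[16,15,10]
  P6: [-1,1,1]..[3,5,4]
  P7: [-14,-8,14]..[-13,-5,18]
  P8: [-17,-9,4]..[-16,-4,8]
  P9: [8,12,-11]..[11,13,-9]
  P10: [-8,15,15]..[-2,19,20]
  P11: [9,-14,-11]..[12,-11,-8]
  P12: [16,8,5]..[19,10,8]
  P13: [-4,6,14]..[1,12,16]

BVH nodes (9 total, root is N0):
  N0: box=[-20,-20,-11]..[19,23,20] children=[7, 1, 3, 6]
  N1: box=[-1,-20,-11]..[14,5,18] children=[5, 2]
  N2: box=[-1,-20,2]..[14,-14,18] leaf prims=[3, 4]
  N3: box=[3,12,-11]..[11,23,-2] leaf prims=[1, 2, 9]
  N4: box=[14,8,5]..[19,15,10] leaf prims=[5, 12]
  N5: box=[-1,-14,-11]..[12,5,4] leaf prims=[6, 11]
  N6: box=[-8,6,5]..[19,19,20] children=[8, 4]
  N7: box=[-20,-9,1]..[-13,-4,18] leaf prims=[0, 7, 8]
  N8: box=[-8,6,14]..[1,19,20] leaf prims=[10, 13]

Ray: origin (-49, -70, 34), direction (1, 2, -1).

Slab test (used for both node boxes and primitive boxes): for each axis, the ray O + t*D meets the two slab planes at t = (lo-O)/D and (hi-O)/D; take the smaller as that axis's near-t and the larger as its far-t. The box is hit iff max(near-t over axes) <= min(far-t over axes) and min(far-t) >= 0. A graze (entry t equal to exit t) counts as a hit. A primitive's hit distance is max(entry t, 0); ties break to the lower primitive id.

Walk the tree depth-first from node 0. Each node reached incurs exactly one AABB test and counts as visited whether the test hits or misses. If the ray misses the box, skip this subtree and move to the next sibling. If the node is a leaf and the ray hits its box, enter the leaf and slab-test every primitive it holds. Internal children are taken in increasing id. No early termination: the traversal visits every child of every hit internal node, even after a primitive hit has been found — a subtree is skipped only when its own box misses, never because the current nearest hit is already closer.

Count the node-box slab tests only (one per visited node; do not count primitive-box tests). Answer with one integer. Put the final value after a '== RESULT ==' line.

Walk:
N0 x:[29,68] y:[25,93/2] z:[14,45] -> hit [29,45], descend [1, 3, 6, 7]
  N1 x:[48,63] y:[25,75/2] z:[16,45] -> miss, prune
  N3 x:[52,60] y:[41,93/2] z:[36,45] -> miss, prune
  N6 x:[41,68] y:[38,89/2] z:[14,29] -> miss, prune
  N7 x:[29,36] y:[61/2,33] z:[16,33] -> hit [61/2,33] leaf, test {P0@t=61/2, P7(miss), P8(miss)}

Summary -> nodes [0, 1, 3, 6, 7]; box-tests=5; leaf-entries=1; first=P0

== RESULT ==
5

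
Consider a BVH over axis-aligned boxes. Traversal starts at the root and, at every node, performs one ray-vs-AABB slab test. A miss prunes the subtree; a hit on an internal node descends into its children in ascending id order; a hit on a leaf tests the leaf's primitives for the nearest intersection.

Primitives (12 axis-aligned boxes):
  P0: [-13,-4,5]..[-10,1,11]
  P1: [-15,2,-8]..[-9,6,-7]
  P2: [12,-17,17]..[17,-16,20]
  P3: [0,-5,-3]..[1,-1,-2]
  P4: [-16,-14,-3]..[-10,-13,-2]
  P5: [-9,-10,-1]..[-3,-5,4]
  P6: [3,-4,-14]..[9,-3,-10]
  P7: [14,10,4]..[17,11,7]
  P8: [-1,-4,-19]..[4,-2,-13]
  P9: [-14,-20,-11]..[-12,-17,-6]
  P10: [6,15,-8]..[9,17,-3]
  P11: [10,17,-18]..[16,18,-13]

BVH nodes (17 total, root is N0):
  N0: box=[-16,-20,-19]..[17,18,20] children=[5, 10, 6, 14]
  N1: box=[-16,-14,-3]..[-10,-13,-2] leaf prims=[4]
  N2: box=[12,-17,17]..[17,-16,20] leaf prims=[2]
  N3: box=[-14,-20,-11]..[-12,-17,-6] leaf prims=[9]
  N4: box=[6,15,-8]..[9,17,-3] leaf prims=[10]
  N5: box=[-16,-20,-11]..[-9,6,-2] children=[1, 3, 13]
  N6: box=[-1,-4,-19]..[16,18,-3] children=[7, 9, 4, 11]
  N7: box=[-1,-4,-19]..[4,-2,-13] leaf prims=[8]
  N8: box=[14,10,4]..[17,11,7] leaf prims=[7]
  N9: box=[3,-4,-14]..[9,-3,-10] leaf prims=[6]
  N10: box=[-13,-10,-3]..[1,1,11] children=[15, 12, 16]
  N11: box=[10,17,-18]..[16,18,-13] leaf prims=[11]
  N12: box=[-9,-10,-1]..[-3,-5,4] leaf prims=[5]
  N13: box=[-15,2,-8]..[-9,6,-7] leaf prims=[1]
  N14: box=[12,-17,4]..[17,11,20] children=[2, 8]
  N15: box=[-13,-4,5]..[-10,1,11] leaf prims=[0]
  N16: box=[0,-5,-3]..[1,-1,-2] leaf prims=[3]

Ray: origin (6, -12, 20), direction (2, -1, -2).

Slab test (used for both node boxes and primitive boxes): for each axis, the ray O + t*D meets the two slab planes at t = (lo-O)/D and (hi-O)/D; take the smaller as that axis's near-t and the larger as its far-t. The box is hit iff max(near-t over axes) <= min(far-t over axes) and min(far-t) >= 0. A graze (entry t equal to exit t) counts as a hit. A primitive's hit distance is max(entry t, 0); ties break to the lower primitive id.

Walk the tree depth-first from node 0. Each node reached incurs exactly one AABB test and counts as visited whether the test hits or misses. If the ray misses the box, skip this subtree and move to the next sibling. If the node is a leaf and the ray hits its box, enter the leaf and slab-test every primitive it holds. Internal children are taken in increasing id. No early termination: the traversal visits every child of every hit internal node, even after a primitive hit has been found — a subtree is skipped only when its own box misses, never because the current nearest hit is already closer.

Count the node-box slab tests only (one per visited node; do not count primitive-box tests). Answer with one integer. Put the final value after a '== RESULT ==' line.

Traverse from the root:
N0 x:[-11,11/2] y:[-30,8] z:[0,39/2] -> hit [0,11/2], descend [5, 6, 10, 14]
  N5 x:[-11,-15/2] y:[-18,8] z:[11,31/2] -> miss, prune
  N6 x:[-7/2,5] y:[-30,-8] z:[23/2,39/2] -> miss, prune
  N10 x:[-19/2,-5/2] y:[-13,-2] z:[9/2,23/2] -> miss, prune
  N14 x:[3,11/2] y:[-23,5] z:[0,8] -> hit [3,5], descend [2, 8]
    N2 x:[3,11/2] y:[4,5] z:[0,3/2] -> miss, prune
    N8 x:[4,11/2] y:[-23,-22] z:[13/2,8] -> miss, prune

order=[0, 5, 6, 10, 14, 2, 8]  |boxes|=7  |leaves|=0  hit=miss

== RESULT ==
7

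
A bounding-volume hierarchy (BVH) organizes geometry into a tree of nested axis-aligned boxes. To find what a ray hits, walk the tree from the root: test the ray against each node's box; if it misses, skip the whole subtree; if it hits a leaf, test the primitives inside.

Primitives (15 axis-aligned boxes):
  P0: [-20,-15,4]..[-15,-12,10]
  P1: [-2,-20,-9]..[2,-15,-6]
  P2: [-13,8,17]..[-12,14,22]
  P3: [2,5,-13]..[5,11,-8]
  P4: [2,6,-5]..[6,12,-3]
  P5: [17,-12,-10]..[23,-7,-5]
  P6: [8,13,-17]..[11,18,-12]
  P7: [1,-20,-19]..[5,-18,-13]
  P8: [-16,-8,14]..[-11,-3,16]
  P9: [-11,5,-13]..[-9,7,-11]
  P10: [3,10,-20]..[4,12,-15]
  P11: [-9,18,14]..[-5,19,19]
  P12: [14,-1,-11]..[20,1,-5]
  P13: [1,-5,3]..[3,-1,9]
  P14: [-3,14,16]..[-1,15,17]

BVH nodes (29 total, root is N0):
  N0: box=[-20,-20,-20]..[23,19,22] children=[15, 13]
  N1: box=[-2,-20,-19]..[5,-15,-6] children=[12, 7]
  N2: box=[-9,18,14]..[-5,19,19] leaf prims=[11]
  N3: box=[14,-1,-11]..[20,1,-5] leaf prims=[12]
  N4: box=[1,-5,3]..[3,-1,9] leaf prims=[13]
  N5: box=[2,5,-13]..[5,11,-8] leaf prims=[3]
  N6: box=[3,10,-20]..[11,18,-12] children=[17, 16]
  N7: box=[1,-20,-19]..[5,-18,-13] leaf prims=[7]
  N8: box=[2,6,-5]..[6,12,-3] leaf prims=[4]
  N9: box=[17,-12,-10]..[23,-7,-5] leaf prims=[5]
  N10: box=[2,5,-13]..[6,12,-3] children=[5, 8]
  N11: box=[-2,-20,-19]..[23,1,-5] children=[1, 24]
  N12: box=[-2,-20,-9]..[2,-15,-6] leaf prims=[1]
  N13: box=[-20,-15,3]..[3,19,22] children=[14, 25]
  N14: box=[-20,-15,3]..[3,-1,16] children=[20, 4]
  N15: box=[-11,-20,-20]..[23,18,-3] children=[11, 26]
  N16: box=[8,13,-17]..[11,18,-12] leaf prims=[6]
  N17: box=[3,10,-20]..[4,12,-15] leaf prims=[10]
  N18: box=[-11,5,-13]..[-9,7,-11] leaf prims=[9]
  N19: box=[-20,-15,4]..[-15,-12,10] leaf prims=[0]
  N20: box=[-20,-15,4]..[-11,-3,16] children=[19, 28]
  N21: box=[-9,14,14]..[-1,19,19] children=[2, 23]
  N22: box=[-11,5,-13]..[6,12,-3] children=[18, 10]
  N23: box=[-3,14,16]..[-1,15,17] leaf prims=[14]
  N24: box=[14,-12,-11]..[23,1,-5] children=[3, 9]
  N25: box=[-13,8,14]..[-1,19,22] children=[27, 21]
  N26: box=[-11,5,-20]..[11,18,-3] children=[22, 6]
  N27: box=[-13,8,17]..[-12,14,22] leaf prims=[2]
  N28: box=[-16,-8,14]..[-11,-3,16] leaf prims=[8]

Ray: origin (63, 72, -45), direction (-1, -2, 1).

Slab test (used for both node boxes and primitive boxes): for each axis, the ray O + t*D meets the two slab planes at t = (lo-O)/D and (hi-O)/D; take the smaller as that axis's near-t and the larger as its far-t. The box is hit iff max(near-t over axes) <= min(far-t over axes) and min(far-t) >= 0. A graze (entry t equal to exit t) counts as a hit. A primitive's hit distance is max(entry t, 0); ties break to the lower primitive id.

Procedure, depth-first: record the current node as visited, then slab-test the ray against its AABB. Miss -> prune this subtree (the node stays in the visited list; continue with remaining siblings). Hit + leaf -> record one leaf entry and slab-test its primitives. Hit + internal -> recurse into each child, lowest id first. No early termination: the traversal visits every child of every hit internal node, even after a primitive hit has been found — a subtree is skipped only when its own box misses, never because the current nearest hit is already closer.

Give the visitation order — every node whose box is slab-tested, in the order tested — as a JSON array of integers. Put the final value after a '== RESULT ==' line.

Trace the traversal:
N0 x:[40,83] y:[53/2,46] z:[25,67] -> hit [40,46], descend [13, 15]
  N13 x:[60,83] y:[53/2,87/2] z:[48,67] -> miss, prune
  N15 x:[40,74] y:[27,46] z:[25,42] -> hit [40,42], descend [11, 26]
    N11 x:[40,65] y:[71/2,46] z:[26,40] -> hit [40,40], descend [1, 24]
      N1 x:[58,65] y:[87/2,46] z:[26,39] -> miss, prune
      N24 x:[40,49] y:[71/2,42] z:[34,40] -> hit [40,40], descend [3, 9]
        N3 x:[43,49] y:[71/2,73/2] z:[34,40] -> miss, prune
        N9 x:[40,46] y:[79/2,42] z:[35,40] -> hit [40,40] leaf, test {P5@t=40}
    N26 x:[52,74] y:[27,67/2] z:[25,42] -> miss, prune

order=[0, 13, 15, 11, 1, 24, 3, 9, 26]  |boxes|=9  |leaves|=1  hit=P5

== RESULT ==
[0, 13, 15, 11, 1, 24, 3, 9, 26]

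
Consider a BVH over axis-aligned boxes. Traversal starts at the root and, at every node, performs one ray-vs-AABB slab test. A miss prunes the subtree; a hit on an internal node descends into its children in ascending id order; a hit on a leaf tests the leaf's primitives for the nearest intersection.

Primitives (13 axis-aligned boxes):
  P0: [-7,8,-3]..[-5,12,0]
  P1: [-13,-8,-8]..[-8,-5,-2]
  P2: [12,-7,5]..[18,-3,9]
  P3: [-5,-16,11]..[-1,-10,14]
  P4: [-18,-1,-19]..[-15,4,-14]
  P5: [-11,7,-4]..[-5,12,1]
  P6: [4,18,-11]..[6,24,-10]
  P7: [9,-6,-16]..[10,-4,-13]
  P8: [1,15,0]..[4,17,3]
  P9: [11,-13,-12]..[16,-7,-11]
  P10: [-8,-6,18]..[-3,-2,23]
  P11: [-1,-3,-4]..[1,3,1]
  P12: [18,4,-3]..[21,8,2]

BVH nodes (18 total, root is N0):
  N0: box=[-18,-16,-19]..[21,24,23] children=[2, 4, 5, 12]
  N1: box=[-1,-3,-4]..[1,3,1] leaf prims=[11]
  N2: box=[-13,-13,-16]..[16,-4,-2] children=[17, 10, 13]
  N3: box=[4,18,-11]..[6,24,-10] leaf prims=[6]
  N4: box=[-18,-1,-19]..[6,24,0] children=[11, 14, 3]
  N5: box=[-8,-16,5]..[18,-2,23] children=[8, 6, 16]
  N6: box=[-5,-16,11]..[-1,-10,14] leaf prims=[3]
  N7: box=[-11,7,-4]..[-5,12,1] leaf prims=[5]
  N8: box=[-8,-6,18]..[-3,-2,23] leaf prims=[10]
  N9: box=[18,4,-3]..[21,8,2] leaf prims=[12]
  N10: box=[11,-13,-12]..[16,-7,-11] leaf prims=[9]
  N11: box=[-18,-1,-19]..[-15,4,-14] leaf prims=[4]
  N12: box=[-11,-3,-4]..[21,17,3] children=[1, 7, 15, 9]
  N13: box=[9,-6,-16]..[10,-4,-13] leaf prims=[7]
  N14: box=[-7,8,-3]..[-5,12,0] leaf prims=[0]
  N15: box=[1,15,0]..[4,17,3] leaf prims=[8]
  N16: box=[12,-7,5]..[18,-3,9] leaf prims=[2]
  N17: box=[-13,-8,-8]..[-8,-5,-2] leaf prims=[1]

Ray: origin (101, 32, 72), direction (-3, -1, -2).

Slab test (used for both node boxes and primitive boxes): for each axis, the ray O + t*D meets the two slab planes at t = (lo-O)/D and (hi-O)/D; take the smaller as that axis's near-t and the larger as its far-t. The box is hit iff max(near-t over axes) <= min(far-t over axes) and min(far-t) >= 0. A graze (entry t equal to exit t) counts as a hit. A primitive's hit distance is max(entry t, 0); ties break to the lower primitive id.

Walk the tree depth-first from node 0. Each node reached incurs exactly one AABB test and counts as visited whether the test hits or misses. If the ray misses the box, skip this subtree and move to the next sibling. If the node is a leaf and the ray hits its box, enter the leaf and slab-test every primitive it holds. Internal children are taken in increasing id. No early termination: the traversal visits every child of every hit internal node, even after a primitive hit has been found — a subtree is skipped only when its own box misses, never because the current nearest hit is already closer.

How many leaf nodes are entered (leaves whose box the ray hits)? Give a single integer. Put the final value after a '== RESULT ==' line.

Walk:
N0 x:[80/3,119/3] y:[8,48] z:[49/2,91/2] -> hit [80/3,119/3], descend [2, 4, 5, 12]
  N2 x:[85/3,38] y:[36,45] z:[37,44] -> hit [37,38], descend [10, 13, 17]
    N10 x:[85/3,30] y:[39,45] z:[83/2,42] -> miss, prune
    N13 x:[91/3,92/3] y:[36,38] z:[85/2,44] -> miss, prune
    N17 x:[109/3,38] y:[37,40] z:[37,40] -> hit [37,38] leaf, test {P1@t=37}
  N4 x:[95/3,119/3] y:[8,33] z:[36,91/2] -> miss, prune
  N5 x:[83/3,109/3] y:[34,48] z:[49/2,67/2] -> miss, prune
  N12 x:[80/3,112/3] y:[15,35] z:[69/2,38] -> hit [69/2,35], descend [1, 7, 9, 15]
    N1 x:[100/3,34] y:[29,35] z:[71/2,38] -> miss, prune
    N7 x:[106/3,112/3] y:[20,25] z:[71/2,38] -> miss, prune
    N9 x:[80/3,83/3] y:[24,28] z:[35,75/2] -> miss, prune
    N15 x:[97/3,100/3] y:[15,17] z:[69/2,36] -> miss, prune

Summary -> nodes [0, 2, 10, 13, 17, 4, 5, 12, 1, 7, 9, 15]; box-tests=12; leaf-entries=1; first=P1

== RESULT ==
1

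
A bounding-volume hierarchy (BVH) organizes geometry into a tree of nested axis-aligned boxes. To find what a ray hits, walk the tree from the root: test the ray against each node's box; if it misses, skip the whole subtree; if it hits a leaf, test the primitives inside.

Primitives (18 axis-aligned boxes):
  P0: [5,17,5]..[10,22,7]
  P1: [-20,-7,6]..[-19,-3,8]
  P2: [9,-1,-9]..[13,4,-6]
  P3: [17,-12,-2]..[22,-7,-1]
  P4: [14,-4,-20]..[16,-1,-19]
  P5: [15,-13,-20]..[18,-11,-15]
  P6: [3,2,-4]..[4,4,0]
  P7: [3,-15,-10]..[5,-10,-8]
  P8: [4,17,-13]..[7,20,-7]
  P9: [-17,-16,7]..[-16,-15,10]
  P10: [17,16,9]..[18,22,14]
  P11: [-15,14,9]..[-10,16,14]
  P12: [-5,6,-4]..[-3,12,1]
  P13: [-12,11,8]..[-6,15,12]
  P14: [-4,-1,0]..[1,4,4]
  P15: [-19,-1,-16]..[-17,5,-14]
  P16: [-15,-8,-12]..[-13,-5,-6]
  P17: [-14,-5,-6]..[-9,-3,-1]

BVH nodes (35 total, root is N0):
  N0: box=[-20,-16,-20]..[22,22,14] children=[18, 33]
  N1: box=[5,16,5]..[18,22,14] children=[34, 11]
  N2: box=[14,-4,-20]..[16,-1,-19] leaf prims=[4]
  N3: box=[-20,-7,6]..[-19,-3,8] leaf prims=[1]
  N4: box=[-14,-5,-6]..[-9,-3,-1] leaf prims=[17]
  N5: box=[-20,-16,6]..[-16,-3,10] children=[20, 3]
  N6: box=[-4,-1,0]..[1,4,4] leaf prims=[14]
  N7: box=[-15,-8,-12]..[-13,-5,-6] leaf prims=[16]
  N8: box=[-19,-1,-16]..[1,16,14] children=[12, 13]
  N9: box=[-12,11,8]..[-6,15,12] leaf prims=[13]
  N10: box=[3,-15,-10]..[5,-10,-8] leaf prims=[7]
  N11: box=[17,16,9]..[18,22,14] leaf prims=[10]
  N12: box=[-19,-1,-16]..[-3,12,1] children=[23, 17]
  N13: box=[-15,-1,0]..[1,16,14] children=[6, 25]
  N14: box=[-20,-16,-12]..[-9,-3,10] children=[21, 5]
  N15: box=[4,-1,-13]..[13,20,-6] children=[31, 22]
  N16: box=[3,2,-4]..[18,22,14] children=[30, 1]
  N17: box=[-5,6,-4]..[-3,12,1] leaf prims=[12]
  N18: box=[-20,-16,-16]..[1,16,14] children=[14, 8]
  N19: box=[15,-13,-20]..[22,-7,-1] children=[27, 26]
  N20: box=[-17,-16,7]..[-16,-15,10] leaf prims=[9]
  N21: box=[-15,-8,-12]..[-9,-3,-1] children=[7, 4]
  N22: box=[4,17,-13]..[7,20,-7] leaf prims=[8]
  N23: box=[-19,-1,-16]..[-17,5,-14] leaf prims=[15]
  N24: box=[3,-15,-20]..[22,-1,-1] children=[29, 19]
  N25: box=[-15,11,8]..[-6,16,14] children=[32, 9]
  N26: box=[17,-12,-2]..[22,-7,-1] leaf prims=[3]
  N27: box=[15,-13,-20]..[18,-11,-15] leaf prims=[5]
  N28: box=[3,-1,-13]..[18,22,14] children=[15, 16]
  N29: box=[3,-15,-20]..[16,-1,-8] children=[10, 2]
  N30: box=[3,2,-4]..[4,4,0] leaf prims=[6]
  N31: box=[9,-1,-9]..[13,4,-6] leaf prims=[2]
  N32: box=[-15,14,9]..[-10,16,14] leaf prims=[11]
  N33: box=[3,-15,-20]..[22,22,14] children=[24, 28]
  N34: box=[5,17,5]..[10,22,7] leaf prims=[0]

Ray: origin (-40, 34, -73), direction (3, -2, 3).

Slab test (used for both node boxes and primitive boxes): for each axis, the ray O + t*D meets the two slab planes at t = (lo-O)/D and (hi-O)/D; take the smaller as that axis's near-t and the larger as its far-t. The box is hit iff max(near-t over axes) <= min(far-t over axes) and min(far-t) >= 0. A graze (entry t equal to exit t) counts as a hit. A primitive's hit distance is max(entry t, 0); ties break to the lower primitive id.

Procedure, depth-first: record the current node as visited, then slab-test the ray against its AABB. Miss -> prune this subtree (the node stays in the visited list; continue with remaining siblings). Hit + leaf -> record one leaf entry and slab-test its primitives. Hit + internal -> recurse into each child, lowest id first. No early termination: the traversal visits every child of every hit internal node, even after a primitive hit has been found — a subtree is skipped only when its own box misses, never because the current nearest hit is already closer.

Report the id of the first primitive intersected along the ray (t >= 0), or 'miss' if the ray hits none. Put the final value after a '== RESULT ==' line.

Trace the traversal:
N0 x:[20/3,62/3] y:[6,25] z:[53/3,29] -> hit [53/3,62/3], descend [18, 33]
  N18 x:[20/3,41/3] y:[9,25] z:[19,29] -> miss, prune
  N33 x:[43/3,62/3] y:[6,49/2] z:[53/3,29] -> hit [53/3,62/3], descend [24, 28]
    N24 x:[43/3,62/3] y:[35/2,49/2] z:[53/3,24] -> hit [53/3,62/3], descend [19, 29]
      N19 x:[55/3,62/3] y:[41/2,47/2] z:[53/3,24] -> hit [41/2,62/3], descend [26, 27]
        N26 x:[19,62/3] y:[41/2,23] z:[71/3,24] -> miss, prune
        N27 x:[55/3,58/3] y:[45/2,47/2] z:[53/3,58/3] -> miss, prune
      N29 x:[43/3,56/3] y:[35/2,49/2] z:[53/3,65/3] -> hit [53/3,56/3], descend [2, 10]
        N2 x:[18,56/3] y:[35/2,19] z:[53/3,18] -> hit [18,18] leaf, test {P4@t=18}
        N10 x:[43/3,15] y:[22,49/2] z:[21,65/3] -> miss, prune
    N28 x:[43/3,58/3] y:[6,35/2] z:[20,29] -> miss, prune

Visited [0, 18, 33, 24, 19, 26, 27, 29, 2, 10, 28]. Tests: 11 box, 1 leaf. Nearest: P4.

== RESULT ==
4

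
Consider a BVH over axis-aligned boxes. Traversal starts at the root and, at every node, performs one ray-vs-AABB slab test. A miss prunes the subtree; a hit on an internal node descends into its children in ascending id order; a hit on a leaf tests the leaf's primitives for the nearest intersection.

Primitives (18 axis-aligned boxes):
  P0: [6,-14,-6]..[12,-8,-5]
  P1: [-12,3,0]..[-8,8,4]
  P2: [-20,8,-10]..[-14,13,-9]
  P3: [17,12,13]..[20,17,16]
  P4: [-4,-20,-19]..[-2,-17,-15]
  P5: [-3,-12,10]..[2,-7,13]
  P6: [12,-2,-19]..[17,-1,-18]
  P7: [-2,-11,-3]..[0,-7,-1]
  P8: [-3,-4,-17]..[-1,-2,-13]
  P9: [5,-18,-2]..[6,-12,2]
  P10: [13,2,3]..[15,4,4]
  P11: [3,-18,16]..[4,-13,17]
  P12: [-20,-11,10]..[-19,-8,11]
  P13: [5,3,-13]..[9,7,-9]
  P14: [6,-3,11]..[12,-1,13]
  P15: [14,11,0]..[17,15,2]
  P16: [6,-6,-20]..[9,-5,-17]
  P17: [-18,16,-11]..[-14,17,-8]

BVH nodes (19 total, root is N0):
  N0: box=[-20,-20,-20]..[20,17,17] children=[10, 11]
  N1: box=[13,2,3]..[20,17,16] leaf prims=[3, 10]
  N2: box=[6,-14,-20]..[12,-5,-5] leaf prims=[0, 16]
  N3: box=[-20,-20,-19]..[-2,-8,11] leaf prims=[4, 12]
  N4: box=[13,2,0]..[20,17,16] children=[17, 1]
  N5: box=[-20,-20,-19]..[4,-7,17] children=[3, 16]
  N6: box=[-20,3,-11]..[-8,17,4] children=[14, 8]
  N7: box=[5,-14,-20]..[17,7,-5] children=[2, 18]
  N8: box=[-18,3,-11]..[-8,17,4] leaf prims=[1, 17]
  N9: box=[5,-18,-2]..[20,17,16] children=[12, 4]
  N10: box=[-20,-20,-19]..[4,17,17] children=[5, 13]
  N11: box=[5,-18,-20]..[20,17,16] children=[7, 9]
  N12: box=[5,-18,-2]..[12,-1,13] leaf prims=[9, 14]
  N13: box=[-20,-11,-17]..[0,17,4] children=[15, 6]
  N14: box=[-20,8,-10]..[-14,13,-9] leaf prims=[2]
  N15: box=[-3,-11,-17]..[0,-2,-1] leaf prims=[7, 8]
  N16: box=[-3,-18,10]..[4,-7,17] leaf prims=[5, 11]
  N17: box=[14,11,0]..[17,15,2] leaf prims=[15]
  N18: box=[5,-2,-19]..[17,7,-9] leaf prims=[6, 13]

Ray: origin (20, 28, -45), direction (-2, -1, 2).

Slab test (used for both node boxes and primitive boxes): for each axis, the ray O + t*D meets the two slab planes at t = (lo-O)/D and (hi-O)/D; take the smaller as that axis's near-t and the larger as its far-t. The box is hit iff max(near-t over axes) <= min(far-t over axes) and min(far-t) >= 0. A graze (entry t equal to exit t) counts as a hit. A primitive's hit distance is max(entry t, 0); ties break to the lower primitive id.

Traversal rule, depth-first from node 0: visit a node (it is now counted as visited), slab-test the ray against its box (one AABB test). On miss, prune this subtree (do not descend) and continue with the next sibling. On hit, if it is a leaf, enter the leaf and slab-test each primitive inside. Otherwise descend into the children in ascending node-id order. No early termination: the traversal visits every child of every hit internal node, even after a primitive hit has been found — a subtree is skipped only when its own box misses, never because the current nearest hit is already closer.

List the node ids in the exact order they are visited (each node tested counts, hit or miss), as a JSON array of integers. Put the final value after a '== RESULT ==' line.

Trace the traversal:
N0 x:[0,20] y:[11,48] z:[25/2,31] -> hit [25/2,20], descend [10, 11]
  N10 x:[8,20] y:[11,48] z:[13,31] -> hit [13,20], descend [5, 13]
    N5 x:[8,20] y:[35,48] z:[13,31] -> miss, prune
    N13 x:[10,20] y:[11,39] z:[14,49/2] -> hit [14,20], descend [6, 15]
      N6 x:[14,20] y:[11,25] z:[17,49/2] -> hit [17,20], descend [8, 14]
        N8 x:[14,19] y:[11,25] z:[17,49/2] -> hit [17,19] leaf, test {P1(miss), P17(miss)}
        N14 x:[17,20] y:[15,20] z:[35/2,18] -> hit [35/2,18] leaf, test {P2@t=35/2}
      N15 x:[10,23/2] y:[30,39] z:[14,22] -> miss, prune
  N11 x:[0,15/2] y:[11,46] z:[25/2,61/2] -> miss, prune

Summary -> nodes [0, 10, 5, 13, 6, 8, 14, 15, 11]; box-tests=9; leaf-entries=2; first=P2

== RESULT ==
[0, 10, 5, 13, 6, 8, 14, 15, 11]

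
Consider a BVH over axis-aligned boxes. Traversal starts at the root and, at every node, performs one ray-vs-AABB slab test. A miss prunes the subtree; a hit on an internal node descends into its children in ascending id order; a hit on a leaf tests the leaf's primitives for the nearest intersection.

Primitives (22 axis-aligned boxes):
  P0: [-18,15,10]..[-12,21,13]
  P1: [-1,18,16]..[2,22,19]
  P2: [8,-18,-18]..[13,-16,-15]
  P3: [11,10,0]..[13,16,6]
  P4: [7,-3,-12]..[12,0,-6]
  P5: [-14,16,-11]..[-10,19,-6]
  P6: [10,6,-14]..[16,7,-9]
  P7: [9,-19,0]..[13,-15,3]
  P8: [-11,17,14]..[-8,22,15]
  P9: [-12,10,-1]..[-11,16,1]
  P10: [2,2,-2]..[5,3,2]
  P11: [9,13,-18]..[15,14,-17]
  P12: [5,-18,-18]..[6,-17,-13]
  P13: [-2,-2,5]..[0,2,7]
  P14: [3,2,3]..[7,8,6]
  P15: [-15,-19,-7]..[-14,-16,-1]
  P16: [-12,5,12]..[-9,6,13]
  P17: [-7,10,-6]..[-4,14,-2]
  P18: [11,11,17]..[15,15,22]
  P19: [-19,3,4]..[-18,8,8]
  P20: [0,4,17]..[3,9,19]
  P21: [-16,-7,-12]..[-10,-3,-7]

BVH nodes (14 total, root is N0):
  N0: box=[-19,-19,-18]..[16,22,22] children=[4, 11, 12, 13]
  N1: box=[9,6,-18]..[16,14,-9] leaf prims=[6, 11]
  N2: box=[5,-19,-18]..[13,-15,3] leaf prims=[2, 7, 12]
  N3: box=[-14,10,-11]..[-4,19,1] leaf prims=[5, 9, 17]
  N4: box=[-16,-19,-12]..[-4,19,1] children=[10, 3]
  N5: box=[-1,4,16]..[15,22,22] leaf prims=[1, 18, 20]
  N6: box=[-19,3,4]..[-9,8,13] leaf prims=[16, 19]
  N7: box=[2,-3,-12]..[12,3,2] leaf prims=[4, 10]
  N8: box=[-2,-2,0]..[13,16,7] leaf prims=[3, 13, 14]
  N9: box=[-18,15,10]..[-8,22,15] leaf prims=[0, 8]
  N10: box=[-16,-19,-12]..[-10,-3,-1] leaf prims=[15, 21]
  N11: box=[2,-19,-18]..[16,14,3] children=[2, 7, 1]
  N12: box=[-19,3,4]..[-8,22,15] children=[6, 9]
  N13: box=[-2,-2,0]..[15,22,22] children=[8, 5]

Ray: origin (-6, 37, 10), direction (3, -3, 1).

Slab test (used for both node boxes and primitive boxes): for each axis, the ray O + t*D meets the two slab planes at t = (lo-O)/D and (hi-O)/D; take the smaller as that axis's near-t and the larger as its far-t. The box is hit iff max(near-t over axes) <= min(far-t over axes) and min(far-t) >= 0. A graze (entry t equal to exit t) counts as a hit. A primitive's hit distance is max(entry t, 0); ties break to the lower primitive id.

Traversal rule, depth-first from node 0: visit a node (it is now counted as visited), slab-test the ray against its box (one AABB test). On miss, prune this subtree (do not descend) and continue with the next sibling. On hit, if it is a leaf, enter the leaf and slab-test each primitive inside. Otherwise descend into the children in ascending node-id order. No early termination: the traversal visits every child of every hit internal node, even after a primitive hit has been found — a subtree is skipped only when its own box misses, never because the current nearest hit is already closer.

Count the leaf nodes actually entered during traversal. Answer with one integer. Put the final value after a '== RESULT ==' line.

Walk:
N0 x:[-13/3,22/3] y:[5,56/3] z:[-28,12] -> hit [5,22/3], descend [4, 11, 12, 13]
  N4 x:[-10/3,2/3] y:[6,56/3] z:[-22,-9] -> miss, prune
  N11 x:[8/3,22/3] y:[23/3,56/3] z:[-28,-7] -> miss, prune
  N12 x:[-13/3,-2/3] y:[5,34/3] z:[-6,5] -> miss, prune
  N13 x:[4/3,7] y:[5,13] z:[-10,12] -> hit [5,7], descend [5, 8]
    N5 x:[5/3,7] y:[5,11] z:[6,12] -> hit [6,7] leaf, test {P1(miss), P18(miss), P20(miss)}
    N8 x:[4/3,19/3] y:[7,13] z:[-10,-3] -> miss, prune

Summary -> nodes [0, 4, 11, 12, 13, 5, 8]; box-tests=7; leaf-entries=1; first=miss

== RESULT ==
1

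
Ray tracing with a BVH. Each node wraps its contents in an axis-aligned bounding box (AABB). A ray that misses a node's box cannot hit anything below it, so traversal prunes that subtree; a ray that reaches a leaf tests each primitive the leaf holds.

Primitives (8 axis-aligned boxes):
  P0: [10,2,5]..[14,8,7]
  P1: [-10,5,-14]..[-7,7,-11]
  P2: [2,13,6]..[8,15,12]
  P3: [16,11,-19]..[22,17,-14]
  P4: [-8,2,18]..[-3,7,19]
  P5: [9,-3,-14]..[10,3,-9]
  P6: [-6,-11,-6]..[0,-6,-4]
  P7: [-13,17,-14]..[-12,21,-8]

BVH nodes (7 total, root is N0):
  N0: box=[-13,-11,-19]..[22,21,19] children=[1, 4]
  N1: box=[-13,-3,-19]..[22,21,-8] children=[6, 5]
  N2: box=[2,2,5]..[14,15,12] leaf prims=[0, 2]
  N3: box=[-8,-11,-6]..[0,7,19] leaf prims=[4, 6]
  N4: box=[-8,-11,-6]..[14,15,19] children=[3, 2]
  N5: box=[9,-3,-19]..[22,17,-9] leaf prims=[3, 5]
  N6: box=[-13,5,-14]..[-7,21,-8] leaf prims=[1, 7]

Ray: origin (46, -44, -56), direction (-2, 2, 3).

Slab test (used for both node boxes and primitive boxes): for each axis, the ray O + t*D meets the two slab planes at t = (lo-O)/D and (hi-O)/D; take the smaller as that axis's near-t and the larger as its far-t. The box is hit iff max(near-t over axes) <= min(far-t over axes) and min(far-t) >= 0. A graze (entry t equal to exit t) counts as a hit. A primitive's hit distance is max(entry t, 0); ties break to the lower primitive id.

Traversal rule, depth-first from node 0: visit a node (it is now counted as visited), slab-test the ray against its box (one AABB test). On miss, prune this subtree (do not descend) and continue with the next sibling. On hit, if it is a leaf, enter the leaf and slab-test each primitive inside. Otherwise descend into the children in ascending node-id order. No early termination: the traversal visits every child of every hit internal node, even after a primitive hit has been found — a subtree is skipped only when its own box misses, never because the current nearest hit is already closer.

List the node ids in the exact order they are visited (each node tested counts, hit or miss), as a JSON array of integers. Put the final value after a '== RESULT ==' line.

Traverse from the root:
N0 x:[12,59/2] y:[33/2,65/2] z:[37/3,25] -> hit [33/2,25], descend [1, 4]
  N1 x:[12,59/2] y:[41/2,65/2] z:[37/3,16] -> miss, prune
  N4 x:[16,27] y:[33/2,59/2] z:[50/3,25] -> hit [50/3,25], descend [2, 3]
    N2 x:[16,22] y:[23,59/2] z:[61/3,68/3] -> miss, prune
    N3 x:[23,27] y:[33/2,51/2] z:[50/3,25] -> hit [23,25] leaf, test {P4@t=74/3, P6(miss)}

5 AABB tests over nodes [0, 1, 4, 2, 3]; 1 leaf entered; closest P4.

== RESULT ==
[0, 1, 4, 2, 3]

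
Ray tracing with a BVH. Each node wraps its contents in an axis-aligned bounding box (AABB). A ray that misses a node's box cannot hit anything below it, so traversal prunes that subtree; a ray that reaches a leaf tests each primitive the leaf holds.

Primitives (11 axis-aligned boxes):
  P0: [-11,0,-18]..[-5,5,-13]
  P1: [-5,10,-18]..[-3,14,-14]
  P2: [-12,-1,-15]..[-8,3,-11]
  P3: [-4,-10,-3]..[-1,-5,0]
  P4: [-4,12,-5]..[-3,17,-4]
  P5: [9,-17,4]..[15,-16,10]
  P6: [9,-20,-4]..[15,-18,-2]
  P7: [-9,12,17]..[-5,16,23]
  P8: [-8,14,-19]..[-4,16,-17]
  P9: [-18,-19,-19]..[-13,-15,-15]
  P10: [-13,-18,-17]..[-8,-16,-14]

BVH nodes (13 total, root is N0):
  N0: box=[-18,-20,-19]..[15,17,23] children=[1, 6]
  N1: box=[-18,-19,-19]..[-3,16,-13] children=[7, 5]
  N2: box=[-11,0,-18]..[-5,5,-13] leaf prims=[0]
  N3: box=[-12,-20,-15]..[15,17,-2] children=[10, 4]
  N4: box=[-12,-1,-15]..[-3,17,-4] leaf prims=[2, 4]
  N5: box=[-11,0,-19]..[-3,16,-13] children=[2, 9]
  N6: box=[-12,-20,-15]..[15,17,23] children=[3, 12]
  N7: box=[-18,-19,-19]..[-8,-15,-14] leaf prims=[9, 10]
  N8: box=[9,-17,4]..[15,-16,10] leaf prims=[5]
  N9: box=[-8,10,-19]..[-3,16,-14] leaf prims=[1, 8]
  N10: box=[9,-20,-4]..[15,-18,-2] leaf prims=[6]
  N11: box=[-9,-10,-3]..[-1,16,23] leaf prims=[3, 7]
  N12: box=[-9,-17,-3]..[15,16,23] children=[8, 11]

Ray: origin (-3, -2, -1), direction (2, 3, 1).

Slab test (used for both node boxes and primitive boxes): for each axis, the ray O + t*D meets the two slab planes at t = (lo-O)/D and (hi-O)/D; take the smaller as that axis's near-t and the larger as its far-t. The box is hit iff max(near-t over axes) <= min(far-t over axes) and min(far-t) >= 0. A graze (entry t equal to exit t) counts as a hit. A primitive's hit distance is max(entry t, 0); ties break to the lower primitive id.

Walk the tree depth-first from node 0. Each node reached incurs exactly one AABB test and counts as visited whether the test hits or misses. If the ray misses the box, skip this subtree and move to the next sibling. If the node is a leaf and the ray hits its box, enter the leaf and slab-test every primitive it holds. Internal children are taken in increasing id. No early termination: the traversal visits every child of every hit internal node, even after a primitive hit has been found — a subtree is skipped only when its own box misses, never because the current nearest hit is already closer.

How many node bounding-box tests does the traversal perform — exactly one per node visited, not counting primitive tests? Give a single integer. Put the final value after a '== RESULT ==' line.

Traverse from the root:
N0 x:[-15/2,9] y:[-6,19/3] z:[-18,24] -> hit [-6,19/3], descend [1, 6]
  N1 x:[-15/2,0] y:[-17/3,6] z:[-18,-12] -> miss, prune
  N6 x:[-9/2,9] y:[-6,19/3] z:[-14,24] -> hit [-9/2,19/3], descend [3, 12]
    N3 x:[-9/2,9] y:[-6,19/3] z:[-14,-1] -> miss, prune
    N12 x:[-3,9] y:[-5,6] z:[-2,24] -> hit [-2,6], descend [8, 11]
      N8 x:[6,9] y:[-5,-14/3] z:[5,11] -> miss, prune
      N11 x:[-3,1] y:[-8/3,6] z:[-2,24] -> hit [-2,1] leaf, test {P3(miss), P7(miss)}

order=[0, 1, 6, 3, 12, 8, 11]  |boxes|=7  |leaves|=1  hit=miss

== RESULT ==
7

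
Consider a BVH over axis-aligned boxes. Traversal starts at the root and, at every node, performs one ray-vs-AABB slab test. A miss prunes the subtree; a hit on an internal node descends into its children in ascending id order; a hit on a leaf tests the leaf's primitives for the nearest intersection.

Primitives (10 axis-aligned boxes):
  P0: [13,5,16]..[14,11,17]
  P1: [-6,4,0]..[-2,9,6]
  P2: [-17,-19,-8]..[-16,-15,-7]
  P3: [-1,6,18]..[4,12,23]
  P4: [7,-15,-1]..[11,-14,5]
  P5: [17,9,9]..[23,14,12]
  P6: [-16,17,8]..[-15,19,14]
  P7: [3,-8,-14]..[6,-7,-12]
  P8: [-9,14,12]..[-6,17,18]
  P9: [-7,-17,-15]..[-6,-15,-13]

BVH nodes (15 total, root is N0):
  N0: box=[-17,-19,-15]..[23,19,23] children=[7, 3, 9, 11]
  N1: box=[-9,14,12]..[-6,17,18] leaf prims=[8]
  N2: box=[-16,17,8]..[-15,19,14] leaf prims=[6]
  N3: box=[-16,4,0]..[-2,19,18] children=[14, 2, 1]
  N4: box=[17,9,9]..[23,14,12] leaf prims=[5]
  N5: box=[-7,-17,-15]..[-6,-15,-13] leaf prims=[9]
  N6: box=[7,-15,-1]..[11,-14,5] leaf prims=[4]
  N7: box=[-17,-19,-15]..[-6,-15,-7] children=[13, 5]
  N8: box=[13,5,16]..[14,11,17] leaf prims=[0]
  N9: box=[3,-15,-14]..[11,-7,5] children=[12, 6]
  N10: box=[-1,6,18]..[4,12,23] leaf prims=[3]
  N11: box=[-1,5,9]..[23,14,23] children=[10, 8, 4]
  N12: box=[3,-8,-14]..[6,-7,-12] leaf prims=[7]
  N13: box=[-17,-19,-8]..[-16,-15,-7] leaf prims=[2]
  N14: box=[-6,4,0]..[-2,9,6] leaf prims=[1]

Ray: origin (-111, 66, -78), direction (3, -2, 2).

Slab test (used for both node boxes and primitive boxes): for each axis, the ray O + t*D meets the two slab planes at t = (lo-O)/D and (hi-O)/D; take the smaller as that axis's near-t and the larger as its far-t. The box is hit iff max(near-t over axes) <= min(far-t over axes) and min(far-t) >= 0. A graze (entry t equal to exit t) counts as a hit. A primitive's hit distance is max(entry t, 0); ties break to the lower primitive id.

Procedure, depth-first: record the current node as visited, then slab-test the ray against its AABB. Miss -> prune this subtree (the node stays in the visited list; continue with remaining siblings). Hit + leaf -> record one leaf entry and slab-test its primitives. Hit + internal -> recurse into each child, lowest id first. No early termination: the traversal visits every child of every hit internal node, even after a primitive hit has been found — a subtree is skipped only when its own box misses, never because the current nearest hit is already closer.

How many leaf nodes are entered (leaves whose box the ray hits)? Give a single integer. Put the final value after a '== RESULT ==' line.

Trace the traversal:
N0 x:[94/3,134/3] y:[47/2,85/2] z:[63/2,101/2] -> hit [63/2,85/2], descend [3, 7, 9, 11]
  N3 x:[95/3,109/3] y:[47/2,31] z:[39,48] -> miss, prune
  N7 x:[94/3,35] y:[81/2,85/2] z:[63/2,71/2] -> miss, prune
  N9 x:[38,122/3] y:[73/2,81/2] z:[32,83/2] -> hit [38,81/2], descend [6, 12]
    N6 x:[118/3,122/3] y:[40,81/2] z:[77/2,83/2] -> hit [40,81/2] leaf, test {P4@t=40}
    N12 x:[38,39] y:[73/2,37] z:[32,33] -> miss, prune
  N11 x:[110/3,134/3] y:[26,61/2] z:[87/2,101/2] -> miss, prune

order=[0, 3, 7, 9, 6, 12, 11]  |boxes|=7  |leaves|=1  hit=P4

== RESULT ==
1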